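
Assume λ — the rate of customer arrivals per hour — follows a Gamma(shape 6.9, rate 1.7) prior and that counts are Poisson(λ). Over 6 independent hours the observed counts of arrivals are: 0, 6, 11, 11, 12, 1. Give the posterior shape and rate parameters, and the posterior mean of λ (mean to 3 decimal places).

The Poisson likelihood adds the total count to the shape and the number of exposure periods to the rate. Here ∑xᵢ = 41 and n = 6, so shape 6.9→47.9 and rate 1.7→7.7.
E[λ | data] = 47.9/7.7 = 6.221.

Posterior: Gamma(shape=47.9, rate=7.7); mean ≈ 6.221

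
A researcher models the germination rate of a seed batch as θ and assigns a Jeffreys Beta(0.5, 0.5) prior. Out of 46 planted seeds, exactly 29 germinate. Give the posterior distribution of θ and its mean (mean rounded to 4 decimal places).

Posterior: Beta(29.5, 17.5); mean ≈ 0.6277

Observing 29 successes and 17 failures updates Beta(0.5, 0.5) by adding the success and failure counts to the two shape parameters: α = 0.5+29 = 29.5, β = 0.5+17 = 17.5.
Posterior mean = α/(α+β) = 29.5/47 = 0.6277.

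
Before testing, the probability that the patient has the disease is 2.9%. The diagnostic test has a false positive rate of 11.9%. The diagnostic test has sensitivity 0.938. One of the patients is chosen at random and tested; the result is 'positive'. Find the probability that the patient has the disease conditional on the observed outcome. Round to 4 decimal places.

P(H | E) ≈ 0.1906

Let H be the event that the patient has the disease. P(H) = 0.029, so P(¬H) = 0.971. With E the 'positive' result, P(E|H) = 0.938 and P(E|¬H) = 0.119.
P(E) = 0.938·0.029 + 0.119·0.971 = 0.027202 + 0.11555 = 0.14275.
By Bayes' theorem, P(H|E) = 0.027202 / 0.14275 = 0.1906.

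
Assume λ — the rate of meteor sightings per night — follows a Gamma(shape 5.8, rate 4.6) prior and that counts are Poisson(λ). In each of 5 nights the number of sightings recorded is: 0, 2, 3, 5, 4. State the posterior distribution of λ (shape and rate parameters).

Posterior: Gamma(shape=19.8, rate=9.6)

Total count ∑xᵢ = 14 over n = 5 nights.
Gamma is conjugate to the Poisson likelihood: posterior is Gamma(shape = 5.8+14 = 19.8, rate = 4.6+5 = 9.6).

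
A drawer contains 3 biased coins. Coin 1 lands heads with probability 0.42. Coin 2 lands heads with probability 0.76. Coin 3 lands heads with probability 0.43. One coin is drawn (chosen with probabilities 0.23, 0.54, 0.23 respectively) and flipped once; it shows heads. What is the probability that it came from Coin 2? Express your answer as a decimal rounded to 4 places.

Tabulate prior·likelihood by source: [1] prior 0.23, lik 0.42, product 0.09660; [2] prior 0.54, lik 0.76, product 0.4104; [3] prior 0.23, lik 0.43, product 0.09890.
Normalizing constant = 0.60590; the posterior for Coin 2 is its product over the sum, 0.4104/0.60590 = 0.6773.

Posterior probability ≈ 0.6773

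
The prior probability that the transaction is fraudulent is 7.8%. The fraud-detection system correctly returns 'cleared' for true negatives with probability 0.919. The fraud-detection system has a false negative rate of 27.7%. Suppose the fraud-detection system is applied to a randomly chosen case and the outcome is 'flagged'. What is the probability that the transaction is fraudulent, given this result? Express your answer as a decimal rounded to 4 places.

P(H | E) ≈ 0.4302

Write H for 'the transaction is fraudulent'. Prior odds H:¬H = 0.078/0.922 = 0.084599. For the 'flagged' outcome, the likelihood ratio is 0.723/0.081 = 8.9259.
Posterior odds = 0.084599 × 8.9259 = 0.75512, so P(H|E) = 0.75512/(1+0.75512) = 0.4302.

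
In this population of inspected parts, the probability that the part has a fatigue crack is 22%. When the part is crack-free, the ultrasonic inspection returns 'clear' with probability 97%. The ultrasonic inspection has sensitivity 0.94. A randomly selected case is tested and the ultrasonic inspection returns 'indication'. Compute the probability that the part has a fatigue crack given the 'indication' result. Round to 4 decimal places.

Write H for 'the part has a fatigue crack'. Prior odds H:¬H = 0.22/0.78 = 0.28205. For the 'indication' outcome, the likelihood ratio is 0.94/0.03 = 31.333.
Posterior odds = 0.28205 × 31.333 = 8.8376, so P(H|E) = 8.8376/(1+8.8376) = 0.8983.

P(H | E) ≈ 0.8983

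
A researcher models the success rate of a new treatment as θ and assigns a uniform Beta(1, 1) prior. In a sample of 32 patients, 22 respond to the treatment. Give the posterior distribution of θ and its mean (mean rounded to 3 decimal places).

Observing 22 successes and 10 failures updates Beta(1, 1) by adding the success and failure counts to the two shape parameters: α = 1+22 = 23, β = 1+10 = 11.
E[θ | data] = 23/(23+11) = 0.676.

Posterior: Beta(23, 11); mean ≈ 0.676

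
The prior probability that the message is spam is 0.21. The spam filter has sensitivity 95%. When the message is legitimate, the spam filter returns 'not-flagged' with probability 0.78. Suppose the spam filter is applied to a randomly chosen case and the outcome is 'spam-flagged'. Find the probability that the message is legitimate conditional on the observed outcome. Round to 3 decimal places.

P(¬H | E) ≈ 0.466

Let H be the event that the message is spam. P(H) = 0.21, so P(¬H) = 0.79. With E the 'spam-flagged' result, P(E|H) = 0.95 and P(E|¬H) = 0.22.
P(E) = 0.95·0.21 + 0.22·0.79 = 0.19950 + 0.17380 = 0.37330.
By Bayes' theorem, P(H|E) = 0.19950 / 0.37330 = 0.534. Hence P(¬H|E) = 1 − 0.534 = 0.466.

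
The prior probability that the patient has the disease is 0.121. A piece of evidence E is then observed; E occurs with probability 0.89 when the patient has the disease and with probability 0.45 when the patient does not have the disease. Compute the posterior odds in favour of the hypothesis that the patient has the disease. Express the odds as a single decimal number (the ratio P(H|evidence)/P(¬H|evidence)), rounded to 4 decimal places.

Prior odds = 0.121/(1−0.121) = 0.13766.
Likelihood ratio for E = 0.89/0.45 = 1.9778.
Posterior odds = prior odds × LR = 0.27225.

Posterior odds ≈ 0.2723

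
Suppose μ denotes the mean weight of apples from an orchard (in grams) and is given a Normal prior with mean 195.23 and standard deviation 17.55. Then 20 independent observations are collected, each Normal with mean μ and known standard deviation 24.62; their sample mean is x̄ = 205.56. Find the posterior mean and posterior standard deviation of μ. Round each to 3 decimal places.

Posterior mean ≈ 204.635; posterior SD ≈ 5.253

Prior precision 1/τ₀² = 1/17.55² = 0.00324673; data precision n/σ² = 20/24.62² = 0.0329954.
Posterior precision = 0.00324673 + 0.0329954 = 0.0362422, giving posterior SD = 1/√0.0362422 = 5.253.
Posterior mean = (0.00324673·195.23 + 0.0329954·205.56) / 0.0362422 = 204.635.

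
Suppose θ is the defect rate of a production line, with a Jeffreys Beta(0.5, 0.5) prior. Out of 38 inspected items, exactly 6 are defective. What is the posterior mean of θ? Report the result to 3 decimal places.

Posterior mean ≈ 0.167

The binomial likelihood is conjugate to the Beta prior: with 6 successes and 32 failures, the posterior is Beta(0.5+6, 0.5+32) = Beta(6.5, 32.5).
Posterior mean = α/(α+β) = 6.5/39 = 0.167.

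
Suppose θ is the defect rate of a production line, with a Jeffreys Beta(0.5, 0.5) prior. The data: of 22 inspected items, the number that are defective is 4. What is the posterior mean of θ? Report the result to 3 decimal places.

Observing 4 successes and 18 failures updates Beta(0.5, 0.5) by adding the success and failure counts to the two shape parameters: α = 0.5+4 = 4.5, β = 0.5+18 = 18.5.
E[θ | data] = 4.5/(4.5+18.5) = 0.196.

Posterior mean ≈ 0.196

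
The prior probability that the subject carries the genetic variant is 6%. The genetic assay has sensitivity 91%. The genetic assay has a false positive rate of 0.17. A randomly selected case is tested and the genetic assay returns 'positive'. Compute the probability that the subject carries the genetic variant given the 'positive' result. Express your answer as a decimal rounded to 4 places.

P(H | E) ≈ 0.2547

Write H for 'the subject carries the genetic variant'. Prior odds H:¬H = 0.06/0.94 = 0.063830. For the 'positive' outcome, the likelihood ratio is 0.91/0.17 = 5.3529.
Posterior odds = 0.063830 × 5.3529 = 0.34168, so P(H|E) = 0.34168/(1+0.34168) = 0.2547.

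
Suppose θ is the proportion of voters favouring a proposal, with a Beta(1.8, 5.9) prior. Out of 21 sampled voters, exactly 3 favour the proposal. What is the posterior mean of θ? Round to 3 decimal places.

Posterior mean ≈ 0.167

The binomial likelihood is conjugate to the Beta prior: with 3 successes and 18 failures, the posterior is Beta(1.8+3, 5.9+18) = Beta(4.8, 23.9).
E[θ | data] = 4.8/(4.8+23.9) = 0.167.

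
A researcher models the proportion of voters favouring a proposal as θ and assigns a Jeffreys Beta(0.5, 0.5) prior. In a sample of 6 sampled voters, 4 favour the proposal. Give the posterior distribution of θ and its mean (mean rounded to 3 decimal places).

Observing 4 successes and 2 failures updates Beta(0.5, 0.5) by adding the success and failure counts to the two shape parameters: α = 0.5+4 = 4.5, β = 0.5+2 = 2.5.
Posterior mean = α/(α+β) = 4.5/7 = 0.643.

Posterior: Beta(4.5, 2.5); mean ≈ 0.643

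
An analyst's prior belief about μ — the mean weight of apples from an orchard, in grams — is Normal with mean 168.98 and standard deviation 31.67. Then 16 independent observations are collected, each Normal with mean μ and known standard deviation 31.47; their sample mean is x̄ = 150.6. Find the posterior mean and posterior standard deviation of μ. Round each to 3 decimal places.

Prior precision 1/τ₀² = 1/31.67² = 0.00099702; data precision n/σ² = 16/31.47² = 0.0161557.
Posterior precision = 0.00099702 + 0.0161557 = 0.0171527, giving posterior SD = 1/√0.0171527 = 7.635.
Posterior mean = (0.00099702·168.98 + 0.0161557·150.6) / 0.0171527 = 151.668.

Posterior mean ≈ 151.668; posterior SD ≈ 7.635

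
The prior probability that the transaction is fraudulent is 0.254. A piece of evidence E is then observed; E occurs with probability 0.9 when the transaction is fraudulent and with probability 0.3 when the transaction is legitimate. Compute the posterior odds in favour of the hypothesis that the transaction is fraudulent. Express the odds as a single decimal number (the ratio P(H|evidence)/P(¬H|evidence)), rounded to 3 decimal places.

Prior odds = 0.254/(1−0.254) = 0.34048. In log-odds, ln(0.34048) = -1.0774.
Add log likelihood ratio: ln(3.0000) = 1.0986.
Posterior log-odds = 0.021221, so posterior odds = exp(0.021221) = 1.0214.

Posterior odds ≈ 1.021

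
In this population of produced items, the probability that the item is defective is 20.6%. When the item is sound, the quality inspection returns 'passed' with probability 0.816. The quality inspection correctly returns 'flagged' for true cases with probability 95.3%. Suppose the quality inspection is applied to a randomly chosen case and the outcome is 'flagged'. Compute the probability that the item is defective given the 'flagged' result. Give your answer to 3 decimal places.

Write H for 'the item is defective'. Prior odds H:¬H = 0.206/0.794 = 0.25945. For the 'flagged' outcome, the likelihood ratio is 0.953/0.184 = 5.1793.
Posterior odds = 0.25945 × 5.1793 = 1.3438, so P(H|E) = 1.3438/(1+1.3438) = 0.573.

P(H | E) ≈ 0.573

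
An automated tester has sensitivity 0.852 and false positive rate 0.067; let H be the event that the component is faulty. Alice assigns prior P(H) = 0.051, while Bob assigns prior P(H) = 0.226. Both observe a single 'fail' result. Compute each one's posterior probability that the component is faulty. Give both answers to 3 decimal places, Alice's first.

The likelihood ratio for a 'fail' result is 0.852/0.067 = 12.716.
Alice: prior odds 0.051/0.949 = 0.053741; posterior odds 0.68339; posterior probability 0.406.
Bob: prior odds 0.226/0.774 = 0.29199; posterior odds 3.7131; posterior probability 0.788.

Alice: 0.406; Bob: 0.788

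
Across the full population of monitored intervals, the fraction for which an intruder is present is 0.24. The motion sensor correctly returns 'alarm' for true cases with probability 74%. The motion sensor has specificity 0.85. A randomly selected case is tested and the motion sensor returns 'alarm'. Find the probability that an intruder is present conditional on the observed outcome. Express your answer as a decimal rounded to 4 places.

P(H | E) ≈ 0.6091

Let H be the event that an intruder is present. P(H) = 0.24, so P(¬H) = 0.76. With E the 'alarm' result, P(E|H) = 0.74 and P(E|¬H) = 0.15.
P(E) = 0.74·0.24 + 0.15·0.76 = 0.17760 + 0.11400 = 0.29160.
By Bayes' theorem, P(H|E) = 0.17760 / 0.29160 = 0.6091.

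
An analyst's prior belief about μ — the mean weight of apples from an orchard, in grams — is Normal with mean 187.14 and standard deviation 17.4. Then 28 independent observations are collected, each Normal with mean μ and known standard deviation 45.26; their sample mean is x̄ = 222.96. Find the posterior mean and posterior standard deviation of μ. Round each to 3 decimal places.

Posterior mean ≈ 215.989; posterior SD ≈ 7.676

With known σ, the Normal prior is conjugate. Weight on the data is w = (n/σ²)/(n/σ² + 1/τ₀²) = 0.0136688/(0.0136688+0.00330295) = 0.80539.
Posterior mean = w·x̄ + (1−w)·μ₀ = 0.80539·222.96 + 0.19461·187.14 = 215.989. Posterior variance = 1/(0.0136688+0.00330295) = 58.9216, so SD = 7.676.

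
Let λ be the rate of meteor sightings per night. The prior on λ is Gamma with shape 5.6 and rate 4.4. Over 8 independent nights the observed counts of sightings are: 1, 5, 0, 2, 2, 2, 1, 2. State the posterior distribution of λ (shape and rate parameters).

Posterior: Gamma(shape=20.6, rate=12.4)

The Poisson likelihood adds the total count to the shape and the number of exposure periods to the rate. Here ∑xᵢ = 15 and n = 8, so shape 5.6→20.6 and rate 4.4→12.4.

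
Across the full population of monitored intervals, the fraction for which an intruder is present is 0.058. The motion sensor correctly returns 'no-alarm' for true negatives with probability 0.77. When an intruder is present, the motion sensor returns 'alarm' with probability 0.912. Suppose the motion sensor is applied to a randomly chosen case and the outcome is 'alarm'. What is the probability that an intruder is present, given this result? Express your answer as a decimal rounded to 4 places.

Write H for 'an intruder is present'. Prior odds H:¬H = 0.058/0.942 = 0.061571. For the 'alarm' outcome, the likelihood ratio is 0.912/0.23 = 3.9652.
Posterior odds = 0.061571 × 3.9652 = 0.24414, so P(H|E) = 0.24414/(1+0.24414) = 0.1962.

P(H | E) ≈ 0.1962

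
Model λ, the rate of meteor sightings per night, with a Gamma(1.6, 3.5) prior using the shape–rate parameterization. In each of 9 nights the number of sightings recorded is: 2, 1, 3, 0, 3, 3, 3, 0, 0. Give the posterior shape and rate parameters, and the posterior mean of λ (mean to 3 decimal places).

Total count ∑xᵢ = 15 over n = 9 nights.
Gamma is conjugate to the Poisson likelihood: posterior is Gamma(shape = 1.6+15 = 16.6, rate = 3.5+9 = 12.5).
E[λ | data] = 16.6/12.5 = 1.328.

Posterior: Gamma(shape=16.6, rate=12.5); mean ≈ 1.328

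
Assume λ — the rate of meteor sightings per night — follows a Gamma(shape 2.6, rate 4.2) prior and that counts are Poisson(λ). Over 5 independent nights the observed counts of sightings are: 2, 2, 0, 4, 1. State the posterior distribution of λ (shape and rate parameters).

The Poisson likelihood adds the total count to the shape and the number of exposure periods to the rate. Here ∑xᵢ = 9 and n = 5, so shape 2.6→11.6 and rate 4.2→9.2.

Posterior: Gamma(shape=11.6, rate=9.2)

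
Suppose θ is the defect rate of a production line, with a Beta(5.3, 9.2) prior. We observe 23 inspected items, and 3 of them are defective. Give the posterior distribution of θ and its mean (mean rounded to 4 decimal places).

Posterior: Beta(8.3, 29.2); mean ≈ 0.2213

Observing 3 successes and 20 failures updates Beta(5.3, 9.2) by adding the success and failure counts to the two shape parameters: α = 5.3+3 = 8.3, β = 9.2+20 = 29.2.
Posterior mean = α/(α+β) = 8.3/37.5 = 0.2213.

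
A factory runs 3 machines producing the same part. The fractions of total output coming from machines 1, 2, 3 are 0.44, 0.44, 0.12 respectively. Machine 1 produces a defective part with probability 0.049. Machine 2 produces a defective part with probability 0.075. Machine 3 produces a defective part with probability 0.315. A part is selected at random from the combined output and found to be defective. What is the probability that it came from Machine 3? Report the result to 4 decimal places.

Posterior probability ≈ 0.4093

Tabulate prior·likelihood by source: [1] prior 0.44, lik 0.049, product 0.02156; [2] prior 0.44, lik 0.075, product 0.03300; [3] prior 0.12, lik 0.315, product 0.03780.
Normalizing constant = 0.092360; the posterior for Machine 3 is its product over the sum, 0.03780/0.092360 = 0.4093.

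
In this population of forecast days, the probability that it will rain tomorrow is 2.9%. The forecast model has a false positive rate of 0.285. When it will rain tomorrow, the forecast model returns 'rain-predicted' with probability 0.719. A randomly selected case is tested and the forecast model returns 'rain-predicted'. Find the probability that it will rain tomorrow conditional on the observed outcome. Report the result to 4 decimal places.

P(H | E) ≈ 0.0701

Let H be the event that it will rain tomorrow. P(H) = 0.029, so P(¬H) = 0.971. With E the 'rain-predicted' result, P(E|H) = 0.719 and P(E|¬H) = 0.285.
P(E) = 0.719·0.029 + 0.285·0.971 = 0.020851 + 0.27673 = 0.29759.
By Bayes' theorem, P(H|E) = 0.020851 / 0.29759 = 0.0701.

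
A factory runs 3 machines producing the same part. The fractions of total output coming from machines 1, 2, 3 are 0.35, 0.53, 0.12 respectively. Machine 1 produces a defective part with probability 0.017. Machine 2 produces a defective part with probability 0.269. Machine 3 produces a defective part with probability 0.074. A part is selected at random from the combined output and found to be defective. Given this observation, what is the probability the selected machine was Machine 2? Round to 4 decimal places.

P(defective|M1) = 0.017; P(defective|M2) = 0.269; P(defective|M3) = 0.074.
Prior × likelihood for each source: 0.35·0.017=0.005950, 0.53·0.269=0.1426, 0.12·0.074=0.008880. Summing gives P(defective) = 0.15740.
P(Machine 2 | defective) = 0.1426 / 0.15740 = 0.9058.

Posterior probability ≈ 0.9058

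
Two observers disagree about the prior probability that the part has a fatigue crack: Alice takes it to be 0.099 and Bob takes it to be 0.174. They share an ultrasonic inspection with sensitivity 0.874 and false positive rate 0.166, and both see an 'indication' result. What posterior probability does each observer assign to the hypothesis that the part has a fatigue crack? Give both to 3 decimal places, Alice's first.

P('+'|H) = 0.874, P('+'|¬H) = 0.166.
Alice: numerator 0.874·0.099 = 0.086526; evidence = 0.086526+0.166·0.901 = 0.23609; posterior = 0.366.
Bob: numerator 0.874·0.174 = 0.15208; evidence = 0.15208+0.166·0.826 = 0.28919; posterior = 0.526.

Alice: 0.366; Bob: 0.526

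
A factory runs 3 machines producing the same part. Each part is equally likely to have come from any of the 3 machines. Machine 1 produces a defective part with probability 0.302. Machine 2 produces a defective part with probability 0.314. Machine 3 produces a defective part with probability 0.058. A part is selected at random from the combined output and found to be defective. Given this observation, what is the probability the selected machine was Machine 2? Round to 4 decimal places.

Tabulate prior·likelihood by source: [1] prior 0.333333, lik 0.302, product 0.1007; [2] prior 0.333333, lik 0.314, product 0.1047; [3] prior 0.333333, lik 0.058, product 0.01933.
Normalizing constant = 0.22467; the posterior for Machine 2 is its product over the sum, 0.1047/0.22467 = 0.4659.

Posterior probability ≈ 0.4659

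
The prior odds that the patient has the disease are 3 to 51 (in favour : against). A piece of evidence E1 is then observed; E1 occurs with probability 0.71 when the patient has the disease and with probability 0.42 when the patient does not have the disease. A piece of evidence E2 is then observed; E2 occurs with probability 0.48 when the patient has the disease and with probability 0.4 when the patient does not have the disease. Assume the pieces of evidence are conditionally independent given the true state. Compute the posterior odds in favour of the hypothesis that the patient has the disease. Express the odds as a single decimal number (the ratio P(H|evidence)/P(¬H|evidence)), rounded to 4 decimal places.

Prior odds = 3/51 = 0.058824.
Likelihood ratio for E1 = 0.71/0.42 = 1.6905.
Likelihood ratio for E2 = 0.48/0.4 = 1.2000.
Posterior odds = prior odds × LR₁ × LR₂ = 0.11933.

Posterior odds ≈ 0.1193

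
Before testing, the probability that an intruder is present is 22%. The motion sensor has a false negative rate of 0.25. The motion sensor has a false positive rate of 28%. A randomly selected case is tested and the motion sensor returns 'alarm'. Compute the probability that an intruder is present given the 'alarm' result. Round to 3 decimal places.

Write H for 'an intruder is present'. Prior odds H:¬H = 0.22/0.78 = 0.28205. For the 'alarm' outcome, the likelihood ratio is 0.75/0.28 = 2.6786.
Posterior odds = 0.28205 × 2.6786 = 0.75549, so P(H|E) = 0.75549/(1+0.75549) = 0.430.

P(H | E) ≈ 0.430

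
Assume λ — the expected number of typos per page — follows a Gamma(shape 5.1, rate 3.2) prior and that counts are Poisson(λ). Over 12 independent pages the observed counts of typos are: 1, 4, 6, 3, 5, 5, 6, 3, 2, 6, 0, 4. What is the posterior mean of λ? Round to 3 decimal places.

Posterior mean ≈ 3.296

Total count ∑xᵢ = 45 over n = 12 pages.
Gamma is conjugate to the Poisson likelihood: posterior is Gamma(shape = 5.1+45 = 50.1, rate = 3.2+12 = 15.2).
Posterior mean = shape/rate = 50.1/15.2 = 3.296.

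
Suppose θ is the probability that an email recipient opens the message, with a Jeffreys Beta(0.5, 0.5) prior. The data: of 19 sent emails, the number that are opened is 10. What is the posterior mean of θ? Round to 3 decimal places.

Posterior mean ≈ 0.525

Observing 10 successes and 9 failures updates Beta(0.5, 0.5) by adding the success and failure counts to the two shape parameters: α = 0.5+10 = 10.5, β = 0.5+9 = 9.5.
E[θ | data] = 10.5/(10.5+9.5) = 0.525.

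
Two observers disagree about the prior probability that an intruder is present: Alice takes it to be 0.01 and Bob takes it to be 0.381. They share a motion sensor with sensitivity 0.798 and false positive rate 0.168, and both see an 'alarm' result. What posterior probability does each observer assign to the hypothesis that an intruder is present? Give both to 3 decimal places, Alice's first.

Alice: 0.046; Bob: 0.745

The likelihood ratio for an 'alarm' result is 0.798/0.168 = 4.7500.
Alice: prior odds 0.01/0.99 = 0.010101; posterior odds 0.047980; posterior probability 0.046.
Bob: prior odds 0.381/0.619 = 0.61551; posterior odds 2.9237; posterior probability 0.745.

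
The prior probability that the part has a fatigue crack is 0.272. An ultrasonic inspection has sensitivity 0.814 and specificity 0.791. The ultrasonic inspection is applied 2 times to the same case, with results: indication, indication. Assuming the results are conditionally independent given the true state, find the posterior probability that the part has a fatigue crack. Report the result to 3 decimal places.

Posterior P(H) ≈ 0.850

Let H be the event that the part has a fatigue crack; start with P(H) = 0.272. P('indication'|H) = 0.814, P('indication'|¬H) = 0.209.
Update on result 1 ('indication'): P(H) ← 0.814·0.2720 / (0.814·0.2720 + 0.209·0.7280) = 0.22141/0.37356 = 0.5927.
Update on result 2 ('indication'): P(H) ← 0.814·0.5927 / (0.814·0.5927 + 0.209·0.4073) = 0.48246/0.56758 = 0.8500.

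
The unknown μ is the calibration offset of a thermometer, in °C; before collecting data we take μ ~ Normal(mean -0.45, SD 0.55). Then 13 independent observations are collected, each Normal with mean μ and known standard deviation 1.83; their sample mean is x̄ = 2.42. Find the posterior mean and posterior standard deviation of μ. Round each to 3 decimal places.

Posterior mean ≈ 1.100; posterior SD ≈ 0.373

Prior precision 1/τ₀² = 1/0.55² = 3.30579; data precision n/σ² = 13/1.83² = 3.88187.
Posterior precision = 3.30579 + 3.88187 = 7.18766, giving posterior SD = 1/√7.18766 = 0.373.
Posterior mean = (3.30579·-0.45 + 3.88187·2.42) / 7.18766 = 1.100.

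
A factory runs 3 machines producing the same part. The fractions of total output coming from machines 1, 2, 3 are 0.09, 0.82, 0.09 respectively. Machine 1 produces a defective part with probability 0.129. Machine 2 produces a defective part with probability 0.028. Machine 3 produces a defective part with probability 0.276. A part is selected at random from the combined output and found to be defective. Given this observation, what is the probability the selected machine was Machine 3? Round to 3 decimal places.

P(defective|M1) = 0.129; P(defective|M2) = 0.028; P(defective|M3) = 0.276.
Prior × likelihood for each source: 0.09·0.129=0.01161, 0.82·0.028=0.02296, 0.09·0.276=0.02484. Summing gives P(defective) = 0.059410.
P(Machine 3 | defective) = 0.02484 / 0.059410 = 0.418.

Posterior probability ≈ 0.418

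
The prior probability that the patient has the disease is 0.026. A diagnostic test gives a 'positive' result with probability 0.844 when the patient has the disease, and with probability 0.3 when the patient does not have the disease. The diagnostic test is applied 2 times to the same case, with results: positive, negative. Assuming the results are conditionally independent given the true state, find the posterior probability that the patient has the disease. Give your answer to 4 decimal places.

Let H be the event that the patient has the disease; start with P(H) = 0.026. P('positive'|H) = 0.844, P('positive'|¬H) = 0.3.
Update on result 1 ('positive'): P(H) ← 0.844·0.0260 / (0.844·0.0260 + 0.3·0.9740) = 0.021944/0.31414 = 0.0699.
Update on result 2 ('negative'): P(H) ← 0.156·0.0699 / (0.156·0.0699 + 0.7·0.9301) = 0.010897/0.66200 = 0.0165.

Posterior P(H) ≈ 0.0165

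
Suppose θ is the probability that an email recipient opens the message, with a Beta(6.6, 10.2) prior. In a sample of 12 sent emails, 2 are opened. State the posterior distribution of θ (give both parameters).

Posterior: Beta(8.6, 20.2)

The binomial likelihood is conjugate to the Beta prior: with 2 successes and 10 failures, the posterior is Beta(6.6+2, 10.2+10) = Beta(8.6, 20.2).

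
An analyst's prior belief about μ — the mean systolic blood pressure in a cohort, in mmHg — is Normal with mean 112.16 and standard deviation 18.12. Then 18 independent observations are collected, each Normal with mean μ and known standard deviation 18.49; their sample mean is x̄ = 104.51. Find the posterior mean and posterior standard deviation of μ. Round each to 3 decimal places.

Posterior mean ≈ 104.928; posterior SD ≈ 4.237

With known σ, the Normal prior is conjugate. Weight on the data is w = (n/σ²)/(n/σ² + 1/τ₀²) = 0.0526500/(0.0526500+0.00304568) = 0.94532.
Posterior mean = w·x̄ + (1−w)·μ₀ = 0.94532·104.51 + 0.054684·112.16 = 104.928. Posterior variance = 1/(0.0526500+0.00304568) = 17.9547, so SD = 4.237.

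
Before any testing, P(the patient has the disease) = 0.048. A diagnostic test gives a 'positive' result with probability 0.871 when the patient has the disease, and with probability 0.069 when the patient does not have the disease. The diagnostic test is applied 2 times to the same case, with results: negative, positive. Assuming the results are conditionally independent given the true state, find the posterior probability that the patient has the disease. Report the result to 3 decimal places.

With H the event that the patient has the disease, the joint likelihood of the observed sequence is P(data|H) = 0.129·0.871 = 0.11236 and P(data|¬H) = 0.931·0.069 = 0.064239.
Bayes: P(H|data) = 0.048·0.11236 / (0.048·0.11236 + 0.952·0.064239) = 0.0053932/0.066549 = 0.0810.

Posterior P(H) ≈ 0.081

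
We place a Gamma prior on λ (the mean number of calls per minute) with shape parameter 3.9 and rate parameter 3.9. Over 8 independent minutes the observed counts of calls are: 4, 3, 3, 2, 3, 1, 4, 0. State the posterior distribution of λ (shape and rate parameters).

Posterior: Gamma(shape=23.9, rate=11.9)

The Poisson likelihood adds the total count to the shape and the number of exposure periods to the rate. Here ∑xᵢ = 20 and n = 8, so shape 3.9→23.9 and rate 3.9→11.9.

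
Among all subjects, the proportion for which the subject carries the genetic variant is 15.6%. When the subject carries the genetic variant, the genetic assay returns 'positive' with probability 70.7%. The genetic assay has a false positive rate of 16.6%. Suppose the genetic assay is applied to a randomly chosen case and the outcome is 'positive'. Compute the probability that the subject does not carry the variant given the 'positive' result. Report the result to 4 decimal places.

P(¬H | E) ≈ 0.5595

Write H for 'the subject carries the genetic variant'. Prior odds H:¬H = 0.156/0.844 = 0.18483. For the 'positive' outcome, the likelihood ratio is 0.707/0.166 = 4.2590.
Posterior odds = 0.18483 × 4.2590 = 0.78722, so P(H|E) = 0.78722/(1+0.78722) = 0.4405. Then P(¬H|E) = 1 − 0.4405 = 0.5595.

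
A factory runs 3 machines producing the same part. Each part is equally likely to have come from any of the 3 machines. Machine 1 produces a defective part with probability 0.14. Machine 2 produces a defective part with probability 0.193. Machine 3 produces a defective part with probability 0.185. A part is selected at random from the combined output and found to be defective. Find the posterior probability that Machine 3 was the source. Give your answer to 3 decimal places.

Tabulate prior·likelihood by source: [1] prior 0.333333, lik 0.14, product 0.04667; [2] prior 0.333333, lik 0.193, product 0.06433; [3] prior 0.333333, lik 0.185, product 0.06167.
Normalizing constant = 0.17267; the posterior for Machine 3 is its product over the sum, 0.06167/0.17267 = 0.357.

Posterior probability ≈ 0.357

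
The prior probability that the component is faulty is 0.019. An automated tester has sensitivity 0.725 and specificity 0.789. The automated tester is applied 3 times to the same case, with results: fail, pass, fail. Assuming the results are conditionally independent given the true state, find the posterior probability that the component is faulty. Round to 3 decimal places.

Posterior P(H) ≈ 0.074

With H the event that the component is faulty, the joint likelihood of the observed sequence is P(data|H) = 0.725·0.275·0.725 = 0.14455 and P(data|¬H) = 0.211·0.789·0.211 = 0.035127.
Bayes: P(H|data) = 0.019·0.14455 / (0.019·0.14455 + 0.981·0.035127) = 0.0027464/0.037206 = 0.0738.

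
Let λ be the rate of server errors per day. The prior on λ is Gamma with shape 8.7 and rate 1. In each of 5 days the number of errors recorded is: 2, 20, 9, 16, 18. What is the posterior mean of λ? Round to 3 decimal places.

Posterior mean ≈ 12.283

Total count ∑xᵢ = 65 over n = 5 days.
Gamma is conjugate to the Poisson likelihood: posterior is Gamma(shape = 8.7+65 = 73.7, rate = 1+5 = 6).
Posterior mean = shape/rate = 73.7/6 = 12.283.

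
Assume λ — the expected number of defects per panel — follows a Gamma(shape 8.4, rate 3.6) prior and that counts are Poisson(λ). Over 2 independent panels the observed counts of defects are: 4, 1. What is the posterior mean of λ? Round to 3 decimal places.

Total count ∑xᵢ = 5 over n = 2 panels.
Gamma is conjugate to the Poisson likelihood: posterior is Gamma(shape = 8.4+5 = 13.4, rate = 3.6+2 = 5.6).
E[λ | data] = 13.4/5.6 = 2.393.

Posterior mean ≈ 2.393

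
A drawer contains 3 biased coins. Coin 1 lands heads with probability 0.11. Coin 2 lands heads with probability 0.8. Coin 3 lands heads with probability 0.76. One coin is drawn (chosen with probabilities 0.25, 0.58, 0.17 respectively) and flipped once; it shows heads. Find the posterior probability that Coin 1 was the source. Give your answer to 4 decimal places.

P(heads|C1) = 0.11; P(heads|C2) = 0.8; P(heads|C3) = 0.76.
Prior × likelihood for each source: 0.25·0.11=0.02750, 0.58·0.8=0.4640, 0.17·0.76=0.1292. Summing gives P(heads) = 0.62070.
P(Coin 1 | heads) = 0.02750 / 0.62070 = 0.0443.

Posterior probability ≈ 0.0443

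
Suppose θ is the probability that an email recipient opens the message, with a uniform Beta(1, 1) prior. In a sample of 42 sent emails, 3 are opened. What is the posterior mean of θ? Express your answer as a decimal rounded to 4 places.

Posterior mean ≈ 0.0909

Observing 3 successes and 39 failures updates Beta(1, 1) by adding the success and failure counts to the two shape parameters: α = 1+3 = 4, β = 1+39 = 40.
E[θ | data] = 4/(4+40) = 0.0909.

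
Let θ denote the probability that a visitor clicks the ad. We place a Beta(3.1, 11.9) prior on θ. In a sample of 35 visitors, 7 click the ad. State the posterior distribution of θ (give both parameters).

Observing 7 successes and 28 failures updates Beta(3.1, 11.9) by adding the success and failure counts to the two shape parameters: α = 3.1+7 = 10.1, β = 11.9+28 = 39.9.

Posterior: Beta(10.1, 39.9)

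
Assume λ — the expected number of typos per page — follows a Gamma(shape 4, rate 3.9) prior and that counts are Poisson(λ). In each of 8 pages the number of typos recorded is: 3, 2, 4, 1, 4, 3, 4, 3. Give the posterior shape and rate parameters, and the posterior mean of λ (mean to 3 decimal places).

Posterior: Gamma(shape=28, rate=11.9); mean ≈ 2.353

The Poisson likelihood adds the total count to the shape and the number of exposure periods to the rate. Here ∑xᵢ = 24 and n = 8, so shape 4→28 and rate 3.9→11.9.
E[λ | data] = 28/11.9 = 2.353.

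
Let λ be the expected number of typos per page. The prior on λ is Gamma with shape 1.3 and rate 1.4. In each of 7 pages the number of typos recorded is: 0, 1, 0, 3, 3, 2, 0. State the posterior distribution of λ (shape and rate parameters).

Posterior: Gamma(shape=10.3, rate=8.4)

The Poisson likelihood adds the total count to the shape and the number of exposure periods to the rate. Here ∑xᵢ = 9 and n = 7, so shape 1.3→10.3 and rate 1.4→8.4.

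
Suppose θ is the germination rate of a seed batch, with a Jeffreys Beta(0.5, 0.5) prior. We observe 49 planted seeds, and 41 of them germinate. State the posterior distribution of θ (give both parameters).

Observing 41 successes and 8 failures updates Beta(0.5, 0.5) by adding the success and failure counts to the two shape parameters: α = 0.5+41 = 41.5, β = 0.5+8 = 8.5.

Posterior: Beta(41.5, 8.5)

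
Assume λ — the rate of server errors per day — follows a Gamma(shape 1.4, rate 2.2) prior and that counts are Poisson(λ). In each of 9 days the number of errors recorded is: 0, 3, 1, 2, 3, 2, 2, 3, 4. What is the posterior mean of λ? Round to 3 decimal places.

Total count ∑xᵢ = 20 over n = 9 days.
Gamma is conjugate to the Poisson likelihood: posterior is Gamma(shape = 1.4+20 = 21.4, rate = 2.2+9 = 11.2).
Posterior mean = shape/rate = 21.4/11.2 = 1.911.

Posterior mean ≈ 1.911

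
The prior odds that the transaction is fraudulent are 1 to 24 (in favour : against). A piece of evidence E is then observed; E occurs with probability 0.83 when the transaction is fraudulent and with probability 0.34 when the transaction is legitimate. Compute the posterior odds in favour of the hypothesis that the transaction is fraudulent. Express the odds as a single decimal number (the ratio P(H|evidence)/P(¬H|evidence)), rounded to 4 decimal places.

Posterior odds ≈ 0.1017

Prior odds = 1/24 = 0.041667.
Likelihood ratio for E = 0.83/0.34 = 2.4412.
Posterior odds = prior odds × LR = 0.10172.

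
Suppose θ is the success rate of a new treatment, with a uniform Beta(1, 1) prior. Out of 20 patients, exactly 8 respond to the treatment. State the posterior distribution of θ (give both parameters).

Observing 8 successes and 12 failures updates Beta(1, 1) by adding the success and failure counts to the two shape parameters: α = 1+8 = 9, β = 1+12 = 13.

Posterior: Beta(9, 13)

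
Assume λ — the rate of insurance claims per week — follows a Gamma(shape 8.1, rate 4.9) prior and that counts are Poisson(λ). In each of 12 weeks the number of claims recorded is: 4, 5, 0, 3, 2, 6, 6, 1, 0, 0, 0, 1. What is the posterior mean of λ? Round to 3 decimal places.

Posterior mean ≈ 2.136

Total count ∑xᵢ = 28 over n = 12 weeks.
Gamma is conjugate to the Poisson likelihood: posterior is Gamma(shape = 8.1+28 = 36.1, rate = 4.9+12 = 16.9).
E[λ | data] = 36.1/16.9 = 2.136.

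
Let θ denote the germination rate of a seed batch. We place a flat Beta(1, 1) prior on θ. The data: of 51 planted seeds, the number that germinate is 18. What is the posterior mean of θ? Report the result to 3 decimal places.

The binomial likelihood is conjugate to the Beta prior: with 18 successes and 33 failures, the posterior is Beta(1+18, 1+33) = Beta(19, 34).
E[θ | data] = 19/(19+34) = 0.358.

Posterior mean ≈ 0.358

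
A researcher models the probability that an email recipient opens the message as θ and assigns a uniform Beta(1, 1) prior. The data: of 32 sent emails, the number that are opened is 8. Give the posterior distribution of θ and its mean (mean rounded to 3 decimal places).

Posterior: Beta(9, 25); mean ≈ 0.265

The binomial likelihood is conjugate to the Beta prior: with 8 successes and 24 failures, the posterior is Beta(1+8, 1+24) = Beta(9, 25).
Posterior mean = α/(α+β) = 9/34 = 0.265.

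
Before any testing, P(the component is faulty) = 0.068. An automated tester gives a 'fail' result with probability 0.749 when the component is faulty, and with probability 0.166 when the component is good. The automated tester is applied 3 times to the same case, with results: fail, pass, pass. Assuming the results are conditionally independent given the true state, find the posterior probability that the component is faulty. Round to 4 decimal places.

With H the event that the component is faulty, the joint likelihood of the observed sequence is P(data|H) = 0.749·0.251·0.251 = 0.047188 and P(data|¬H) = 0.166·0.834·0.834 = 0.11546.
Bayes: P(H|data) = 0.068·0.047188 / (0.068·0.047188 + 0.932·0.11546) = 0.0032088/0.11082 = 0.0290.

Posterior P(H) ≈ 0.0290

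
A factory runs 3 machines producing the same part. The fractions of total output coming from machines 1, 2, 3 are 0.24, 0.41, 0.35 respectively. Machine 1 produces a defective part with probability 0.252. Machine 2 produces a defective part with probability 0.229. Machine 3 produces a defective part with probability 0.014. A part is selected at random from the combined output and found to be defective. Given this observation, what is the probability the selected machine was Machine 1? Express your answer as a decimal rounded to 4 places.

P(defective|M1) = 0.252; P(defective|M2) = 0.229; P(defective|M3) = 0.014.
Prior × likelihood for each source: 0.24·0.252=0.06048, 0.41·0.229=0.09389, 0.35·0.014=0.004900. Summing gives P(defective) = 0.15927.
P(Machine 1 | defective) = 0.06048 / 0.15927 = 0.3797.

Posterior probability ≈ 0.3797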